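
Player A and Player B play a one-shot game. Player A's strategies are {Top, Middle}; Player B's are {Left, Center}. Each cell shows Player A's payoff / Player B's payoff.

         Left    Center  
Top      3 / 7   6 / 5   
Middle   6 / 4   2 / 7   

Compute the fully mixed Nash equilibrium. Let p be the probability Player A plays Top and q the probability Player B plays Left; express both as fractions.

In a mixed NE each player is indifferent between their pure strategies, so the opponent's mix sets the indifference.
Player B indifferent between Left and Center: p·7 + (1−p)·4 = p·5 + (1−p)·7 ⟹ 4 + 3p = 7 + (-2)p ⟹ p = 3/5.
Player A indifferent between Top and Middle: q·3 + (1−q)·6 = q·6 + (1−q)·2 ⟹ 6 + (-3)q = 2 + 4q ⟹ q = 4/7.

p = 3/5, q = 4/7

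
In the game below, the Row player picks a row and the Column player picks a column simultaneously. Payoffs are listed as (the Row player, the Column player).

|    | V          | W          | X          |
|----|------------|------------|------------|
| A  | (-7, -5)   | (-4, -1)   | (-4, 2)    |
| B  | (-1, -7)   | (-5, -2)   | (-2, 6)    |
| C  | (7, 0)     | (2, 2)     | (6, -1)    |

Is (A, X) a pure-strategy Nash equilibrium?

No

Holding the Column player at X: the Row player gets -4 from A but could get 6 by switching to C. The Row player has a profitable deviation.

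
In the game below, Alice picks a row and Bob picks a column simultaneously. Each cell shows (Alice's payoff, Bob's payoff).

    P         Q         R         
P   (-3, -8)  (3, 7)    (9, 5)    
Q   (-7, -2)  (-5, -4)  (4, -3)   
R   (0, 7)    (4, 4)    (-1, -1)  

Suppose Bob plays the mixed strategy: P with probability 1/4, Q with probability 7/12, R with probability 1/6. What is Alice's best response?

P

Compute Alice's expected payoff from each pure strategy against the given mix.
P: (1/4)·(-3) + (7/12)·3 + (1/6)·9 = 5/2
Q: (1/4)·(-7) + (7/12)·(-5) + (1/6)·4 = -4
R: (1/4)·0 + (7/12)·4 + (1/6)·(-1) = 13/6
Highest expected payoff is 5/2, from P.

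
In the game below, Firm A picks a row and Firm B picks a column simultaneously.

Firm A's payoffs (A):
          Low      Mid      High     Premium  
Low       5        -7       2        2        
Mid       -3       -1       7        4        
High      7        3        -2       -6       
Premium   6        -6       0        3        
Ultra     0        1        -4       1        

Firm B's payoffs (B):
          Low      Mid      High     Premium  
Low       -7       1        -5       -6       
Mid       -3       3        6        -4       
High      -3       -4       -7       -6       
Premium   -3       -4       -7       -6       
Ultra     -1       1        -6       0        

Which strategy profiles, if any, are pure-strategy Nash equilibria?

Check mutual best responses: a cell is a NE iff neither player can gain by unilaterally deviating.
Firm A's best responses — vs Low: High (payoff 7); vs Mid: High (payoff 3); vs High: Mid (payoff 7); vs Premium: Mid (payoff 4).
Firm B's best responses — vs Low: Mid (payoff 1); vs Mid: High (payoff 6); vs High: Low (payoff -3); vs Premium: Low (payoff -3); vs Ultra: Mid (payoff 1).
Mutual best responses occur at (Mid, High) and (High, Low); at each, neither player gains by switching.

(Mid, High) and (High, Low)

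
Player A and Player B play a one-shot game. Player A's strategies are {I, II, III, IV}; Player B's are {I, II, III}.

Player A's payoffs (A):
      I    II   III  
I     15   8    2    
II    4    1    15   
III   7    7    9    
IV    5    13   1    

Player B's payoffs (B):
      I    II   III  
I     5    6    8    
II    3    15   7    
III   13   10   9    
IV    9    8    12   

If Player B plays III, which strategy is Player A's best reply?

II

With Player B fixed at III, Player A's payoffs are: I → 2, II → 15, III → 9, IV → 1.
The maximum is 15, achieved by II.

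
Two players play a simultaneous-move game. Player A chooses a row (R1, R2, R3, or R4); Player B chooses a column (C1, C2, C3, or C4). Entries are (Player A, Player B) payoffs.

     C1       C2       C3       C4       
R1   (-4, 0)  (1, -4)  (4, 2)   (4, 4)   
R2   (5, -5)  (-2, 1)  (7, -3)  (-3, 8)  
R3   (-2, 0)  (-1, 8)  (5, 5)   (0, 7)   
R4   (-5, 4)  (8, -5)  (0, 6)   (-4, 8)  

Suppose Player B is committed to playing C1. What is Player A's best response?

With Player B fixed at C1, Player A's payoffs are: R1 → -4, R2 → 5, R3 → -2, R4 → -5.
The maximum is 5, achieved by R2.

R2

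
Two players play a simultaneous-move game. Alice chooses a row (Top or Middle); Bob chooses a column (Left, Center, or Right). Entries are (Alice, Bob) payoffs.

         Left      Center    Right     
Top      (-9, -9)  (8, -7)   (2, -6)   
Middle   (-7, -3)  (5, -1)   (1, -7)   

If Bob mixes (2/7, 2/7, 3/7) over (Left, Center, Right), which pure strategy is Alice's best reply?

Top

Compute Alice's expected payoff from each pure strategy against the given mix.
Top: (2/7)·(-9) + (2/7)·8 + (3/7)·2 = 4/7
Middle: (2/7)·(-7) + (2/7)·5 + (3/7)·1 = -1/7
Highest expected payoff is 4/7, from Top.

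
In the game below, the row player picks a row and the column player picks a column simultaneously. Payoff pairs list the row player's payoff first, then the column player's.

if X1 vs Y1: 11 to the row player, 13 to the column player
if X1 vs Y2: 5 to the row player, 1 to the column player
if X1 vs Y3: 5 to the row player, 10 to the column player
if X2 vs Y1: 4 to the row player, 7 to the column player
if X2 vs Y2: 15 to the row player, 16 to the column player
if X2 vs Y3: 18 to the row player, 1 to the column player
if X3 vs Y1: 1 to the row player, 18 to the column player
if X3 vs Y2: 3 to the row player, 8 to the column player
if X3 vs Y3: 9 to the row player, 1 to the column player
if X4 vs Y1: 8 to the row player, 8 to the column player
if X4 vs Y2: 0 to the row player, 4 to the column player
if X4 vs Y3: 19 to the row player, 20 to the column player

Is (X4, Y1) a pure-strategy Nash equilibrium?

No

Holding the column player at Y1: the row player gets 8 from X4 but could get 11 by switching to X1. The row player has a profitable deviation.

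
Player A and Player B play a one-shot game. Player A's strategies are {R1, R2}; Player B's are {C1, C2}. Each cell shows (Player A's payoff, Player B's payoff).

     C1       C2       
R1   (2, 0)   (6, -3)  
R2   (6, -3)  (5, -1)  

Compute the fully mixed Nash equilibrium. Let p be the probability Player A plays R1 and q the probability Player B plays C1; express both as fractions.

p = 2/5, q = 1/5

Each player's mixing probability is pinned down by making the *other* player indifferent.
Player B indifferent between C1 and C2: p·0 + (1−p)·(-3) = p·(-3) + (1−p)·(-1) ⟹ (-3) + 3p = (-1) + (-2)p ⟹ p = 2/5.
Player A indifferent between R1 and R2: q·2 + (1−q)·6 = q·6 + (1−q)·5 ⟹ 6 + (-4)q = 5 + 1q ⟹ q = 1/5.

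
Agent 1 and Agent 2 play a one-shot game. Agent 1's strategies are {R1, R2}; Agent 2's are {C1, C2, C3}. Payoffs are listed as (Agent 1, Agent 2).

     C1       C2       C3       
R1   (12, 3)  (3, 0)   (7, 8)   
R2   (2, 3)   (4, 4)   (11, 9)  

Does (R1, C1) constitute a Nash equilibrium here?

Holding Agent 2 at C1: Agent 1 gets 12 from R1, versus 2 from R2. No profitable deviation for Agent 1.
Holding Agent 1 at R1: Agent 2 gets 3 from C1 but could get 8 by switching to C3. Agent 2 has a profitable deviation.

No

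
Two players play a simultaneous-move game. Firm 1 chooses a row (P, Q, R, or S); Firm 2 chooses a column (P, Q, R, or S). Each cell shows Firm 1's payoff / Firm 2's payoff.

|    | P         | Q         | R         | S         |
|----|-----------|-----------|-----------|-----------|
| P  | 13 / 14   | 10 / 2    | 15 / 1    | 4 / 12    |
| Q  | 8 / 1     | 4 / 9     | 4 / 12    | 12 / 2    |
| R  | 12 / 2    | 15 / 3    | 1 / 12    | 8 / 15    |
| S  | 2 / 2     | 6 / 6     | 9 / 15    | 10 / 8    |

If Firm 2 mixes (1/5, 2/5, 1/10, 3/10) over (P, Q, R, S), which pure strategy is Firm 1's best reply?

R

Compute Firm 1's expected payoff from each pure strategy against the given mix.
P: (1/5)·13 + (2/5)·10 + (1/10)·15 + (3/10)·4 = 93/10
Q: (1/5)·8 + (2/5)·4 + (1/10)·4 + (3/10)·12 = 36/5
R: (1/5)·12 + (2/5)·15 + (1/10)·1 + (3/10)·8 = 109/10
S: (1/5)·2 + (2/5)·6 + (1/10)·9 + (3/10)·10 = 67/10
Highest expected payoff is 109/10, from R.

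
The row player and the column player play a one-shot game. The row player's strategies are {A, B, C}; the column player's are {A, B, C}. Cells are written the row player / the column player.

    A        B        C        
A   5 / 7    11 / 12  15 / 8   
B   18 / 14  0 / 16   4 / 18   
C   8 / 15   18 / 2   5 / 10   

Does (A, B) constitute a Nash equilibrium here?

No

Holding the column player at B: the row player gets 11 from A but could get 18 by switching to C. The row player has a profitable deviation.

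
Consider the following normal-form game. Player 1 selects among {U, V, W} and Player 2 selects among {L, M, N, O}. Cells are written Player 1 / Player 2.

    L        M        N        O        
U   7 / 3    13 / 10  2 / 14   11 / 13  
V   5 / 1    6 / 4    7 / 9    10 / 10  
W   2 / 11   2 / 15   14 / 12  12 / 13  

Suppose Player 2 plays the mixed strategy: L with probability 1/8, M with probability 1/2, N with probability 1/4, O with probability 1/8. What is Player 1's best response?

U

Compute Player 1's expected payoff from each pure strategy against the given mix.
U: (1/8)·7 + (1/2)·13 + (1/4)·2 + (1/8)·11 = 37/4
V: (1/8)·5 + (1/2)·6 + (1/4)·7 + (1/8)·10 = 53/8
W: (1/8)·2 + (1/2)·2 + (1/4)·14 + (1/8)·12 = 25/4
Highest expected payoff is 37/4, from U.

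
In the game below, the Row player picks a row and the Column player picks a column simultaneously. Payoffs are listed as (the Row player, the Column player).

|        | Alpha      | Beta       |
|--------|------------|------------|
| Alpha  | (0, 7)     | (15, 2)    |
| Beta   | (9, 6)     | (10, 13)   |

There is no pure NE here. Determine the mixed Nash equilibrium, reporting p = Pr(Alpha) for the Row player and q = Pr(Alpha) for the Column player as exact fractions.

Each player's mixing probability is pinned down by making the *other* player indifferent.
The Column player indifferent between Alpha and Beta: p·7 + (1−p)·6 = p·2 + (1−p)·13 ⟹ 6 + 1p = 13 + (-11)p ⟹ p = 7/12.
The Row player indifferent between Alpha and Beta: q·0 + (1−q)·15 = q·9 + (1−q)·10 ⟹ 15 + (-15)q = 10 + (-1)q ⟹ q = 5/14.

p = 7/12, q = 5/14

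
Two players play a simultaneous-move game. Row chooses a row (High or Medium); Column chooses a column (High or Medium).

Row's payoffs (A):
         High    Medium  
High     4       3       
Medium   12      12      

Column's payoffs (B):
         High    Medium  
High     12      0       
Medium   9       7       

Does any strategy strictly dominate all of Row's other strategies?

Check whether one of Row's strategies beats all alternatives regardless of what the opponent does.
Medium strictly dominates: vs High: 12 > 4; vs Medium: 12 > 3.

Medium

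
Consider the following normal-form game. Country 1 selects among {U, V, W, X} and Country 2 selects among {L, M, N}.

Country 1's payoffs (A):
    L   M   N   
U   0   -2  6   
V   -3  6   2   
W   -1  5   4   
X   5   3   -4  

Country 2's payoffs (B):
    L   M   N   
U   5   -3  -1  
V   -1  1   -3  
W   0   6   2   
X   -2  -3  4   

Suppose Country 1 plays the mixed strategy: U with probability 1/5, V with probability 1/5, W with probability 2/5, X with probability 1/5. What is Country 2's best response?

Country 2's best reply maximizes expected payoff against the mix.
L: (1/5)·5 + (1/5)·(-1) + (2/5)·0 + (1/5)·(-2) = 2/5
M: (1/5)·(-3) + (1/5)·1 + (2/5)·6 + (1/5)·(-3) = 7/5
N: (1/5)·(-1) + (1/5)·(-3) + (2/5)·2 + (1/5)·4 = 4/5
Highest expected payoff is 7/5, from M.

M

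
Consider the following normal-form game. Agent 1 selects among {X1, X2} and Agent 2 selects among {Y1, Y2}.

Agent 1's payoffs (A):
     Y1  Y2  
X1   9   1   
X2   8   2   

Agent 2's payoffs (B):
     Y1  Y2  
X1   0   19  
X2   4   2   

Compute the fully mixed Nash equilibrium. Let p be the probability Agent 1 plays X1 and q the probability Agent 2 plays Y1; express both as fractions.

In a mixed NE each player is indifferent between their pure strategies, so the opponent's mix sets the indifference.
Agent 2 indifferent between Y1 and Y2: p·0 + (1−p)·4 = p·19 + (1−p)·2 ⟹ 4 + (-4)p = 2 + 17p ⟹ p = 2/21.
Agent 1 indifferent between X1 and X2: q·9 + (1−q)·1 = q·8 + (1−q)·2 ⟹ 1 + 8q = 2 + 6q ⟹ q = 1/2.

p = 2/21, q = 1/2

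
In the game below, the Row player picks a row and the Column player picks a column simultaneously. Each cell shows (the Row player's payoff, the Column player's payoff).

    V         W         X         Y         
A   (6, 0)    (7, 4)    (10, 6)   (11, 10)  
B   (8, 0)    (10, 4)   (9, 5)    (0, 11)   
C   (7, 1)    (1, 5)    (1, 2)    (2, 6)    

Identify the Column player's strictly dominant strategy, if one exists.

A strategy is strictly dominant if it gives the Column player a strictly higher payoff than every other strategy, against every choice by the opponent.
Y strictly dominates: vs A: 10 > each of {0, 4, 6}; vs B: 11 > each of {0, 4, 5}; vs C: 6 > each of {1, 5, 2}.

Y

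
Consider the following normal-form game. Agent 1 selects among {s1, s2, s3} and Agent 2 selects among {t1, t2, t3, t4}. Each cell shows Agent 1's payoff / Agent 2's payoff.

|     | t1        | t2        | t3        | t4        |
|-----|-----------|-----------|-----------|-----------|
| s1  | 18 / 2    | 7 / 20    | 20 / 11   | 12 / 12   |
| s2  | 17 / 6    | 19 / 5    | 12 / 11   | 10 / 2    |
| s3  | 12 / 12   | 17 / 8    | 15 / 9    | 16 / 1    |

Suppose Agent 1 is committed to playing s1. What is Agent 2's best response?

With Agent 1 fixed at s1, Agent 2's payoffs are: t1 → 2, t2 → 20, t3 → 11, t4 → 12.
The maximum is 20, achieved by t2.

t2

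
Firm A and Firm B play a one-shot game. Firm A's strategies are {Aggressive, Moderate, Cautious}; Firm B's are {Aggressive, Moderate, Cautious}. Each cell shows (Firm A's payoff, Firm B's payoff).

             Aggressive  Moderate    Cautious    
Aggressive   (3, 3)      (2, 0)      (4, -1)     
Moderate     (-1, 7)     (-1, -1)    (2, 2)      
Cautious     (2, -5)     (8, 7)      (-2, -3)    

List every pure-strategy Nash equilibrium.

(Aggressive, Aggressive) and (Cautious, Moderate)

A profile is a Nash equilibrium when each player is best-responding to the other.
Firm A's best responses — vs Aggressive: Aggressive (payoff 3); vs Moderate: Cautious (payoff 8); vs Cautious: Aggressive (payoff 4).
Firm B's best responses — vs Aggressive: Aggressive (payoff 3); vs Moderate: Aggressive (payoff 7); vs Cautious: Moderate (payoff 7).
Mutual best responses occur at (Aggressive, Aggressive) and (Cautious, Moderate); at each, neither player gains by switching.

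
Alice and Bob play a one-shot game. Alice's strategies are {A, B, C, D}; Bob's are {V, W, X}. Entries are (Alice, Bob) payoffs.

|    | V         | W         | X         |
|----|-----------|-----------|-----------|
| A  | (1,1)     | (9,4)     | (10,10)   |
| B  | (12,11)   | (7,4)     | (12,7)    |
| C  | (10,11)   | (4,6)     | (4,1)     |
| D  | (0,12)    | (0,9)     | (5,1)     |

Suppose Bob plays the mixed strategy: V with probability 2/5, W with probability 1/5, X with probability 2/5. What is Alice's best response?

Compute Alice's expected payoff from each pure strategy against the given mix.
A: (2/5)·1 + (1/5)·9 + (2/5)·10 = 31/5
B: (2/5)·12 + (1/5)·7 + (2/5)·12 = 11
C: (2/5)·10 + (1/5)·4 + (2/5)·4 = 32/5
D: (2/5)·0 + (1/5)·0 + (2/5)·5 = 2
Highest expected payoff is 11, from B.

B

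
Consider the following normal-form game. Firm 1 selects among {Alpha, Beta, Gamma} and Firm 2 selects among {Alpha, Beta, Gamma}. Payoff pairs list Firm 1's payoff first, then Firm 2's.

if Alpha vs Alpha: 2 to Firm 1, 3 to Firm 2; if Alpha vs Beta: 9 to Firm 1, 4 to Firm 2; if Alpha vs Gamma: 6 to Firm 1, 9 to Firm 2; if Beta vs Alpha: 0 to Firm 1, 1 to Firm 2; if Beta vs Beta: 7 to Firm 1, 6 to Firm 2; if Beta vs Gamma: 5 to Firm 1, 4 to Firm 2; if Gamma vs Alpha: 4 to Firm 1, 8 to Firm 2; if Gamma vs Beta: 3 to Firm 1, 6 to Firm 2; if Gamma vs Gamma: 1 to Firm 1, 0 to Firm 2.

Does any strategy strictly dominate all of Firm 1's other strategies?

No strictly dominant strategy

Check whether one of Firm 1's strategies beats all alternatives regardless of what the opponent does.
Alpha is not dominant: against Alpha, Gamma gives 4 > 2.
Beta is not dominant: against Alpha, Alpha gives 2 > 0.
Gamma is not dominant: against Beta, Alpha gives 9 > 3.
No single strategy is best against every opponent action.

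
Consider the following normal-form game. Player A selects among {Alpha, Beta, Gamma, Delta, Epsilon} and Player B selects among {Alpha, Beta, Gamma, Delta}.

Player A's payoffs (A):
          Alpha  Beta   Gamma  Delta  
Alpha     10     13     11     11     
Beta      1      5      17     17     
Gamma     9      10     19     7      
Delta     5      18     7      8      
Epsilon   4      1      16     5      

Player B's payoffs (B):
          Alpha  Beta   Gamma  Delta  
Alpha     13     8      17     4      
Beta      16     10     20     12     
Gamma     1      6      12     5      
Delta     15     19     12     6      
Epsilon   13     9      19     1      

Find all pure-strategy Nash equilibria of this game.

(Gamma, Gamma) and (Delta, Beta)

Find each player's best response to every opponent strategy; NE are the intersections.
Player A's best responses — vs Alpha: Alpha (payoff 10); vs Beta: Delta (payoff 18); vs Gamma: Gamma (payoff 19); vs Delta: Beta (payoff 17).
Player B's best responses — vs Alpha: Gamma (payoff 17); vs Beta: Gamma (payoff 20); vs Gamma: Gamma (payoff 12); vs Delta: Beta (payoff 19); vs Epsilon: Gamma (payoff 19).
Mutual best responses occur at (Gamma, Gamma) and (Delta, Beta); at each, neither player gains by switching.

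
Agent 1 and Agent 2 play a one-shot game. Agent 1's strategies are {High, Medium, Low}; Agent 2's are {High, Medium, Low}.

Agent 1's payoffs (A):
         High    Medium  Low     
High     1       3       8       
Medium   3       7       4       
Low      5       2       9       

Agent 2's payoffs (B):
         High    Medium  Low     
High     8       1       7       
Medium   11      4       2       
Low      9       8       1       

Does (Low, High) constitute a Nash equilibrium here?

Holding Agent 2 at High: Agent 1 gets 5 from Low, versus 1 from High, 3 from Medium. No profitable deviation for Agent 1.
Holding Agent 1 at Low: Agent 2 gets 9 from High, versus 8 from Medium, 1 from Low. No profitable deviation for Agent 2 either.

Yes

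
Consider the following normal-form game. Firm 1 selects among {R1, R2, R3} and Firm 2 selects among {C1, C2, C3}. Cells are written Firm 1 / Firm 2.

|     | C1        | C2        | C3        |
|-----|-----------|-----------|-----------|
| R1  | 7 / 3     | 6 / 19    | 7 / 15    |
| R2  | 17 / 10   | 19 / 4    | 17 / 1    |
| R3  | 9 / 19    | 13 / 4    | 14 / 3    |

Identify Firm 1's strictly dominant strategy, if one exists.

R2

Check whether one of Firm 1's strategies beats all alternatives regardless of what the opponent does.
R2 strictly dominates: vs C1: 17 > each of {7, 9}; vs C2: 19 > each of {6, 13}; vs C3: 17 > each of {7, 14}.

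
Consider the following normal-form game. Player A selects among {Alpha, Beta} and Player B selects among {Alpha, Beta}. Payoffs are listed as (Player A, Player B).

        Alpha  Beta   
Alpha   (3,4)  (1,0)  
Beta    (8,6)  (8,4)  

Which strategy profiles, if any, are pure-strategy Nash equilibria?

A profile is a Nash equilibrium when each player is best-responding to the other.
Player A's best responses — vs Alpha: Beta (payoff 8); vs Beta: Beta (payoff 8).
Player B's best responses — vs Alpha: Alpha (payoff 4); vs Beta: Alpha (payoff 6).
The only mutual best response is (Beta, Alpha); neither player gains by switching there.

(Beta, Alpha)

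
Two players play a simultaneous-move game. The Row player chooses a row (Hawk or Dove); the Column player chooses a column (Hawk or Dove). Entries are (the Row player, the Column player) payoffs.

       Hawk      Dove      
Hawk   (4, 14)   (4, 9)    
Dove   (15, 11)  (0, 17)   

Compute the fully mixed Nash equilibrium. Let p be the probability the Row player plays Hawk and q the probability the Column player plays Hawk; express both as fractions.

p = 6/11, q = 4/15

Each player's mixing probability is pinned down by making the *other* player indifferent.
The Column player indifferent between Hawk and Dove: p·14 + (1−p)·11 = p·9 + (1−p)·17 ⟹ 11 + 3p = 17 + (-8)p ⟹ p = 6/11.
The Row player indifferent between Hawk and Dove: q·4 + (1−q)·4 = q·15 + (1−q)·0 ⟹ 4 + 0q = 0 + 15q ⟹ q = 4/15.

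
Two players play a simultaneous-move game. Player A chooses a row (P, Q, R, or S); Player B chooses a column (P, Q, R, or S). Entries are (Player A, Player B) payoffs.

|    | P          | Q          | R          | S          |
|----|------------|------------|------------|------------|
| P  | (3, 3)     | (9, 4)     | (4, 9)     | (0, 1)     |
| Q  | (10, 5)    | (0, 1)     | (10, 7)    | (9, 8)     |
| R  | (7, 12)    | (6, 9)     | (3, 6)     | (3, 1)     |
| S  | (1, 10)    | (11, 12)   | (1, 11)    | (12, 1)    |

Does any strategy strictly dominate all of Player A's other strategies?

A strategy is strictly dominant if it gives Player A a strictly higher payoff than every other strategy, against every choice by the opponent.
P is not dominant: against P, Q gives 10 > 3.
Q is not dominant: against Q, P gives 9 > 0.
R is not dominant: against P, Q gives 10 > 7.
S is not dominant: against P, P gives 3 > 1.
No single strategy is best against every opponent action.

No strictly dominant strategy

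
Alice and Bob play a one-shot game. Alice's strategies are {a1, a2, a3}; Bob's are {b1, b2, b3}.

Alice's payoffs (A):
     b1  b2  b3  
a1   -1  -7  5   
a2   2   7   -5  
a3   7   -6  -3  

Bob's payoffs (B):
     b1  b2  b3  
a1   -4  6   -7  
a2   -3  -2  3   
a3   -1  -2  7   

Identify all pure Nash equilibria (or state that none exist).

No pure-strategy Nash equilibrium

Check mutual best responses: a cell is a NE iff neither player can gain by unilaterally deviating.
Alice's best responses — vs b1: a3 (payoff 7); vs b2: a2 (payoff 7); vs b3: a1 (payoff 5).
Bob's best responses — vs a1: b2 (payoff 6); vs a2: b3 (payoff 3); vs a3: b3 (payoff 7).
No cell has both players best-responding. For instance, Alice's best reply to b3 is a1, but against a1 Bob prefers b2 over b3.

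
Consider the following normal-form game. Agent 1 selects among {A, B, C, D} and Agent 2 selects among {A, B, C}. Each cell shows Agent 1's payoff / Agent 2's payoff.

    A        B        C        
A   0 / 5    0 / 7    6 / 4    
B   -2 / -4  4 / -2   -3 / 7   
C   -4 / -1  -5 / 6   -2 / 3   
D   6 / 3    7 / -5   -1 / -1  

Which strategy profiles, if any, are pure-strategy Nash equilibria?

(D, A)

Find each player's best response to every opponent strategy; NE are the intersections.
Agent 1's best responses — vs A: D (payoff 6); vs B: D (payoff 7); vs C: A (payoff 6).
Agent 2's best responses — vs A: B (payoff 7); vs B: C (payoff 7); vs C: B (payoff 6); vs D: A (payoff 3).
The only mutual best response is (D, A); neither player gains by switching there.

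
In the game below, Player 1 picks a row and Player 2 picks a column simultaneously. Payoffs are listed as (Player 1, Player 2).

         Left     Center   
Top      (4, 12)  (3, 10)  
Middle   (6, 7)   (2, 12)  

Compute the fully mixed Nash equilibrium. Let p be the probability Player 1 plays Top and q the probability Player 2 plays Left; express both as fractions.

p = 5/7, q = 1/3

In a mixed NE each player is indifferent between their pure strategies, so the opponent's mix sets the indifference.
Player 2 indifferent between Left and Center: p·12 + (1−p)·7 = p·10 + (1−p)·12 ⟹ 7 + 5p = 12 + (-2)p ⟹ p = 5/7.
Player 1 indifferent between Top and Middle: q·4 + (1−q)·3 = q·6 + (1−q)·2 ⟹ 3 + 1q = 2 + 4q ⟹ q = 1/3.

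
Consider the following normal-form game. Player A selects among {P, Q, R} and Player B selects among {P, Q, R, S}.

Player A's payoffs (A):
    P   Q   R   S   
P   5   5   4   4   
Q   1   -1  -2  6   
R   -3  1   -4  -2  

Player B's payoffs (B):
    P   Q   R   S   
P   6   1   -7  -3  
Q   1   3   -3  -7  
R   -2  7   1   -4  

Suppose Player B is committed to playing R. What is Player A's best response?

P

With Player B fixed at R, Player A's payoffs are: P → 4, Q → -2, R → -4.
The maximum is 4, achieved by P.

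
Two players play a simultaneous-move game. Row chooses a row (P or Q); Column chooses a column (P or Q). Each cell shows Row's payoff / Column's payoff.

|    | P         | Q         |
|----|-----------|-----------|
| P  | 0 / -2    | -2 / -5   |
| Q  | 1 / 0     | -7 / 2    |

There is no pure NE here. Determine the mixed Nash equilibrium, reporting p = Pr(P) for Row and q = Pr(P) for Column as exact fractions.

p = 2/5, q = 5/6

Each player's mixing probability is pinned down by making the *other* player indifferent.
Column indifferent between P and Q: p·(-2) + (1−p)·0 = p·(-5) + (1−p)·2 ⟹ 0 + (-2)p = 2 + (-7)p ⟹ p = 2/5.
Row indifferent between P and Q: q·0 + (1−q)·(-2) = q·1 + (1−q)·(-7) ⟹ (-2) + 2q = (-7) + 8q ⟹ q = 5/6.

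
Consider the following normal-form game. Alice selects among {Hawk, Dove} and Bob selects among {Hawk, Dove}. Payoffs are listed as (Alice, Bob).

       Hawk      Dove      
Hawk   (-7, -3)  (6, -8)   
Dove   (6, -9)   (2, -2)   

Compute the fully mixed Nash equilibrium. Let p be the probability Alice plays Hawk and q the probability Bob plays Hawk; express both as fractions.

p = 7/12, q = 4/17

Each player's mixing probability is pinned down by making the *other* player indifferent.
Bob indifferent between Hawk and Dove: p·(-3) + (1−p)·(-9) = p·(-8) + (1−p)·(-2) ⟹ (-9) + 6p = (-2) + (-6)p ⟹ p = 7/12.
Alice indifferent between Hawk and Dove: q·(-7) + (1−q)·6 = q·6 + (1−q)·2 ⟹ 6 + (-13)q = 2 + 4q ⟹ q = 4/17.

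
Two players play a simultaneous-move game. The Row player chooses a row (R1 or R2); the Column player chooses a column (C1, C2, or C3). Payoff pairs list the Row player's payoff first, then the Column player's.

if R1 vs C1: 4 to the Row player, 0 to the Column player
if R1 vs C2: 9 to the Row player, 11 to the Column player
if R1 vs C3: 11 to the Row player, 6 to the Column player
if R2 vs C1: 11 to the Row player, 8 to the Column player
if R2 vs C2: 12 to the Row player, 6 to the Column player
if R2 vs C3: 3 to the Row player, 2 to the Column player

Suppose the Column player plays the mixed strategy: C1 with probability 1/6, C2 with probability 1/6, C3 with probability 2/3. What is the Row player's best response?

R1

The Row player's best reply maximizes expected payoff against the mix.
R1: (1/6)·4 + (1/6)·9 + (2/3)·11 = 19/2
R2: (1/6)·11 + (1/6)·12 + (2/3)·3 = 35/6
Highest expected payoff is 19/2, from R1.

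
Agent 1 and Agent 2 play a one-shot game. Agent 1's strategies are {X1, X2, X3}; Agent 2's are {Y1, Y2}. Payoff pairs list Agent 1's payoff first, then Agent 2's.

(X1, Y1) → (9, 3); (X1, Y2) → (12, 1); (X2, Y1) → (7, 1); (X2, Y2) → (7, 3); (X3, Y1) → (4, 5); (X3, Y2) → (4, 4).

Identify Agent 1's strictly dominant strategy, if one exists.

Check whether one of Agent 1's strategies beats all alternatives regardless of what the opponent does.
X1 strictly dominates: vs Y1: 9 > each of {7, 4}; vs Y2: 12 > each of {7, 4}.

X1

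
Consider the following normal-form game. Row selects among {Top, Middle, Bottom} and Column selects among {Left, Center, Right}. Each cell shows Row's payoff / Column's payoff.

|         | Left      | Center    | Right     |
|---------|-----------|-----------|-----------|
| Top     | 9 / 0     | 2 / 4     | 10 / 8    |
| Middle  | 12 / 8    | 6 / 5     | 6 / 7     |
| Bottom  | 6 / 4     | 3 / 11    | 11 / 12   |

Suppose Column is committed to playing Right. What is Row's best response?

Bottom

With Column fixed at Right, Row's payoffs are: Top → 10, Middle → 6, Bottom → 11.
The maximum is 11, achieved by Bottom.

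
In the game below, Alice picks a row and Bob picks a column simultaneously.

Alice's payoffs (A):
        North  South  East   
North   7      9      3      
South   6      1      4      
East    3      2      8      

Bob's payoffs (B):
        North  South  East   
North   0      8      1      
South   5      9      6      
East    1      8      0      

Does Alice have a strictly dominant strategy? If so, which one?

None

A strategy is strictly dominant if it gives Alice a strictly higher payoff than every other strategy, against every choice by the opponent.
North is not dominant: against East, South gives 4 > 3.
South is not dominant: against North, North gives 7 > 6.
East is not dominant: against North, North gives 7 > 3.
No single strategy is best against every opponent action.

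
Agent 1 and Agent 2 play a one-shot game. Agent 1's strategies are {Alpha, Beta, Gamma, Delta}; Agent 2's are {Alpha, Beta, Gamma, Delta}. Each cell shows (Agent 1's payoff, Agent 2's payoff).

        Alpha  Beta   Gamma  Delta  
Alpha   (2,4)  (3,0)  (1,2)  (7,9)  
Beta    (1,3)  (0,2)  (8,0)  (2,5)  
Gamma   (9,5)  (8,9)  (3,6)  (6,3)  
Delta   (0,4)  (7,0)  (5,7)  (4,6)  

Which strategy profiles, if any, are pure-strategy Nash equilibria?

Find each player's best response to every opponent strategy; NE are the intersections.
Agent 1's best responses — vs Alpha: Gamma (payoff 9); vs Beta: Gamma (payoff 8); vs Gamma: Beta (payoff 8); vs Delta: Alpha (payoff 7).
Agent 2's best responses — vs Alpha: Delta (payoff 9); vs Beta: Delta (payoff 5); vs Gamma: Beta (payoff 9); vs Delta: Gamma (payoff 7).
Mutual best responses occur at (Alpha, Delta) and (Gamma, Beta); at each, neither player gains by switching.

(Alpha, Delta) and (Gamma, Beta)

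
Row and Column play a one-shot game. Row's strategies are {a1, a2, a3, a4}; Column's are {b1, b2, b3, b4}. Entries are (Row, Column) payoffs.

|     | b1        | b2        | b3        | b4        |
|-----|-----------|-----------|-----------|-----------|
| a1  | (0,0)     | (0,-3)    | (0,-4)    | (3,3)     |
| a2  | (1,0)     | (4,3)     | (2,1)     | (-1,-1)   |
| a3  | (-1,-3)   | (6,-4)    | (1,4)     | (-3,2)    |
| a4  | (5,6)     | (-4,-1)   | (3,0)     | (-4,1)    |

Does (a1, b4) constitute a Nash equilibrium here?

Yes

Holding Column at b4: Row gets 3 from a1, versus -1 from a2, -3 from a3, -4 from a4. No profitable deviation for Row.
Holding Row at a1: Column gets 3 from b4, versus 0 from b1, -3 from b2, -4 from b3. No profitable deviation for Column either.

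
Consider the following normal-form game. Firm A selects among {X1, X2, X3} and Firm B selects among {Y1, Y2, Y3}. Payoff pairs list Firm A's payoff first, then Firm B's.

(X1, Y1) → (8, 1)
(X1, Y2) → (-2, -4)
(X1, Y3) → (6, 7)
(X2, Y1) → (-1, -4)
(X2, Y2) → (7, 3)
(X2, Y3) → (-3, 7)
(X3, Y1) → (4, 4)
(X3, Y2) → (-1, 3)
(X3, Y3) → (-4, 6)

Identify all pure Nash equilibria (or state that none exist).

(X1, Y3)

Check mutual best responses: a cell is a NE iff neither player can gain by unilaterally deviating.
Firm A's best responses — vs Y1: X1 (payoff 8); vs Y2: X2 (payoff 7); vs Y3: X1 (payoff 6).
Firm B's best responses — vs X1: Y3 (payoff 7); vs X2: Y3 (payoff 7); vs X3: Y3 (payoff 6).
The only mutual best response is (X1, Y3); neither player gains by switching there.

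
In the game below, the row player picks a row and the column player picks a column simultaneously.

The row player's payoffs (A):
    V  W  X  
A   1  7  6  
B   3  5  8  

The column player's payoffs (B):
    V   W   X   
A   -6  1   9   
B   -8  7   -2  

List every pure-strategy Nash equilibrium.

There is no pure-strategy Nash equilibrium

Find each player's best response to every opponent strategy; NE are the intersections.
The row player's best responses — vs V: B (payoff 3); vs W: A (payoff 7); vs X: B (payoff 8).
The column player's best responses — vs A: X (payoff 9); vs B: W (payoff 7).
No cell has both players best-responding. For instance, the row player's best reply to W is A, but against A the column player prefers X over W.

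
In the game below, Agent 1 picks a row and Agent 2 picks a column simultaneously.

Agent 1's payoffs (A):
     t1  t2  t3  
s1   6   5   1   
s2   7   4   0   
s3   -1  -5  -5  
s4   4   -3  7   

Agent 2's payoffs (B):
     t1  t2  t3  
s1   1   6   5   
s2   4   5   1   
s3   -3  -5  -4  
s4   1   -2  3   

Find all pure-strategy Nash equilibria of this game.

Check mutual best responses: a cell is a NE iff neither player can gain by unilaterally deviating.
Agent 1's best responses — vs t1: s2 (payoff 7); vs t2: s1 (payoff 5); vs t3: s4 (payoff 7).
Agent 2's best responses — vs s1: t2 (payoff 6); vs s2: t2 (payoff 5); vs s3: t1 (payoff -3); vs s4: t3 (payoff 3).
Mutual best responses occur at (s1, t2) and (s4, t3); at each, neither player gains by switching.

(s1, t2) and (s4, t3)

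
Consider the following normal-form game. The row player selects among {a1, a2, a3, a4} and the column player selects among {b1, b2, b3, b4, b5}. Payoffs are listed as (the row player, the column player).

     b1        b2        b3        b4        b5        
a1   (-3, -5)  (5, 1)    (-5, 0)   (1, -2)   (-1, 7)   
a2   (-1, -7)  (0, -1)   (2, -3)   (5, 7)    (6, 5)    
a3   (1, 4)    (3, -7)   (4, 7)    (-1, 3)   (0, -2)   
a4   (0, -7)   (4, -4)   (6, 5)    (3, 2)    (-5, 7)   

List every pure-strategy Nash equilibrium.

Find each player's best response to every opponent strategy; NE are the intersections.
The row player's best responses — vs b1: a3 (payoff 1); vs b2: a1 (payoff 5); vs b3: a4 (payoff 6); vs b4: a2 (payoff 5); vs b5: a2 (payoff 6).
The column player's best responses — vs a1: b5 (payoff 7); vs a2: b4 (payoff 7); vs a3: b3 (payoff 7); vs a4: b5 (payoff 7).
The only mutual best response is (a2, b4); neither player gains by switching there.

(a2, b4)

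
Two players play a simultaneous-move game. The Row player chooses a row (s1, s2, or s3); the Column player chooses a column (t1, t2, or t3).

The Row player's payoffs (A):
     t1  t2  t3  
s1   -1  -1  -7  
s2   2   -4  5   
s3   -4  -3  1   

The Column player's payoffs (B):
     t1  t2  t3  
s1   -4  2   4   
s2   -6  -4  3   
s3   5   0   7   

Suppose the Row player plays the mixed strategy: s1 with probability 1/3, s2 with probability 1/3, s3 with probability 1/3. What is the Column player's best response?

t3

The Column player's best reply maximizes expected payoff against the mix.
t1: (1/3)·(-4) + (1/3)·(-6) + (1/3)·5 = -5/3
t2: (1/3)·2 + (1/3)·(-4) + (1/3)·0 = -2/3
t3: (1/3)·4 + (1/3)·3 + (1/3)·7 = 14/3
Highest expected payoff is 14/3, from t3.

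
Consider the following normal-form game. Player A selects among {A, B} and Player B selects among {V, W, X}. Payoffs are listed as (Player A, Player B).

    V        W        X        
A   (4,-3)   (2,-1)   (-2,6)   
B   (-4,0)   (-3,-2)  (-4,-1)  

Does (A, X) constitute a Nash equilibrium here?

Holding Player B at X: Player A gets -2 from A, versus -4 from B. No profitable deviation for Player A.
Holding Player A at A: Player B gets 6 from X, versus -3 from V, -1 from W. No profitable deviation for Player B either.

Yes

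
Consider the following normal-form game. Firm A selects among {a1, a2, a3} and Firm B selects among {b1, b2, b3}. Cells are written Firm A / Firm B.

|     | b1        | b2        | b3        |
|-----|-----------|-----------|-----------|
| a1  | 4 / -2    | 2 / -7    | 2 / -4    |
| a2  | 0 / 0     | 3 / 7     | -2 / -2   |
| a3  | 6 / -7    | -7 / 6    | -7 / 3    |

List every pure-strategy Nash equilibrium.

Find each player's best response to every opponent strategy; NE are the intersections.
Firm A's best responses — vs b1: a3 (payoff 6); vs b2: a2 (payoff 3); vs b3: a1 (payoff 2).
Firm B's best responses — vs a1: b1 (payoff -2); vs a2: b2 (payoff 7); vs a3: b2 (payoff 6).
The only mutual best response is (a2, b2); neither player gains by switching there.

(a2, b2)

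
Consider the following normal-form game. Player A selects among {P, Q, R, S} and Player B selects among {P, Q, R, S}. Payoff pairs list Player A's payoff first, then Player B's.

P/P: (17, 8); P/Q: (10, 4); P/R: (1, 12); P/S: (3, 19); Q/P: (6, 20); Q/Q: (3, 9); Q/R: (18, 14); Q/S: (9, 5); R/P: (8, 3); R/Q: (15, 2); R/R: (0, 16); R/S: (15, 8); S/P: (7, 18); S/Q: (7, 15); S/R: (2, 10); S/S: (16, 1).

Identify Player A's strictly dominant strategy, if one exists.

Check whether one of Player A's strategies beats all alternatives regardless of what the opponent does.
P is not dominant: against Q, R gives 15 > 10.
Q is not dominant: against P, P gives 17 > 6.
R is not dominant: against P, P gives 17 > 8.
S is not dominant: against P, P gives 17 > 7.
No single strategy is best against every opponent action.

None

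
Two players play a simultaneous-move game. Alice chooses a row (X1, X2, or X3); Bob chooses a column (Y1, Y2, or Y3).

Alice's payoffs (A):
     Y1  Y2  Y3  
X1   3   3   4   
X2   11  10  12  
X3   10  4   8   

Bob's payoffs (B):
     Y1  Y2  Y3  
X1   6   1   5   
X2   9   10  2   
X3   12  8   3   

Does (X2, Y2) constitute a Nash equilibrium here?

Yes

Holding Bob at Y2: Alice gets 10 from X2, versus 3 from X1, 4 from X3. No profitable deviation for Alice.
Holding Alice at X2: Bob gets 10 from Y2, versus 9 from Y1, 2 from Y3. No profitable deviation for Bob either.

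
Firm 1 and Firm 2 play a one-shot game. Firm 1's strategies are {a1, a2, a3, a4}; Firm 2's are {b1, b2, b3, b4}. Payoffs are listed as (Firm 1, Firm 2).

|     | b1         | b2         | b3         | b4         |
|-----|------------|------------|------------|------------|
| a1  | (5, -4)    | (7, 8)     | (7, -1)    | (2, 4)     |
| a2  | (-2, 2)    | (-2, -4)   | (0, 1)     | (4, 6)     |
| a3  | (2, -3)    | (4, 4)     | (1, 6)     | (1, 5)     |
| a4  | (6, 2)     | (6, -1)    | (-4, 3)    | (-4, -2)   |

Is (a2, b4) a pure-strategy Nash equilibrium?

Yes

Holding Firm 2 at b4: Firm 1 gets 4 from a2, versus 2 from a1, 1 from a3, -4 from a4. No profitable deviation for Firm 1.
Holding Firm 1 at a2: Firm 2 gets 6 from b4, versus 2 from b1, -4 from b2, 1 from b3. No profitable deviation for Firm 2 either.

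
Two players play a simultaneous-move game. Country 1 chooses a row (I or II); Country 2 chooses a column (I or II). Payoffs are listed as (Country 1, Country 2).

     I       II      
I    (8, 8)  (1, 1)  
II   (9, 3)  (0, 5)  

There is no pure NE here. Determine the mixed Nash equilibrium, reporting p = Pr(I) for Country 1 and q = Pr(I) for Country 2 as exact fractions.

p = 2/9, q = 1/2

Each player's mixing probability is pinned down by making the *other* player indifferent.
Country 2 indifferent between I and II: p·8 + (1−p)·3 = p·1 + (1−p)·5 ⟹ 3 + 5p = 5 + (-4)p ⟹ p = 2/9.
Country 1 indifferent between I and II: q·8 + (1−q)·1 = q·9 + (1−q)·0 ⟹ 1 + 7q = 0 + 9q ⟹ q = 1/2.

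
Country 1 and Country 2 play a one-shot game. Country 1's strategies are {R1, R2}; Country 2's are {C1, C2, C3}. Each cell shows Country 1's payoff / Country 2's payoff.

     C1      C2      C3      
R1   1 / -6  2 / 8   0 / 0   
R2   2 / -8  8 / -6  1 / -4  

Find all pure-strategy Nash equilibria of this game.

Find each player's best response to every opponent strategy; NE are the intersections.
Country 1's best responses — vs C1: R2 (payoff 2); vs C2: R2 (payoff 8); vs C3: R2 (payoff 1).
Country 2's best responses — vs R1: C2 (payoff 8); vs R2: C3 (payoff -4).
The only mutual best response is (R2, C3); neither player gains by switching there.

(R2, C3)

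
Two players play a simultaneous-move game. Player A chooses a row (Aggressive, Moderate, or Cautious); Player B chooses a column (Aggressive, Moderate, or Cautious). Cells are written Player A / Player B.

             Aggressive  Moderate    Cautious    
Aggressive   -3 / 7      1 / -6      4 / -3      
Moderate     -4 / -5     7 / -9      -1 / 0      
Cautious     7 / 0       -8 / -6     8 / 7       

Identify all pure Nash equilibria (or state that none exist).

Find each player's best response to every opponent strategy; NE are the intersections.
Player A's best responses — vs Aggressive: Cautious (payoff 7); vs Moderate: Moderate (payoff 7); vs Cautious: Cautious (payoff 8).
Player B's best responses — vs Aggressive: Aggressive (payoff 7); vs Moderate: Cautious (payoff 0); vs Cautious: Cautious (payoff 7).
The only mutual best response is (Cautious, Cautious); neither player gains by switching there.

(Cautious, Cautious)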